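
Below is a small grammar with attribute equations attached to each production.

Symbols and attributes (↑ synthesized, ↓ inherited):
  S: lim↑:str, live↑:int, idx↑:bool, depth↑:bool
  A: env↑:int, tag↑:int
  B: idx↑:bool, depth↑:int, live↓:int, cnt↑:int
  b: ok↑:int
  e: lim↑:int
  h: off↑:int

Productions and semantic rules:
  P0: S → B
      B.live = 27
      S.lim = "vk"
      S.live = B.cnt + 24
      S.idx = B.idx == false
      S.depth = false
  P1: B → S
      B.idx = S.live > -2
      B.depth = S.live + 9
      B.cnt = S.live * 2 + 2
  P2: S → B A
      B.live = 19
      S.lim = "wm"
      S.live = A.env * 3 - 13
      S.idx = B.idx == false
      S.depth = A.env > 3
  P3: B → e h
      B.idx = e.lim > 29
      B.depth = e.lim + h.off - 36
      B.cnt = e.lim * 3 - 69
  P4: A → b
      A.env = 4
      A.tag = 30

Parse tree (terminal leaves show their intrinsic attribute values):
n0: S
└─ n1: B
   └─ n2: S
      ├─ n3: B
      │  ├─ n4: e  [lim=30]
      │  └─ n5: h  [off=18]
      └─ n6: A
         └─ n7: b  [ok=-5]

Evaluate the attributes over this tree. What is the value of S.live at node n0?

24

1. n1.live = 27  [27]
2. n3.live = 19  [19]
3. n4.lim = 30  [terminal]
4. n5.off = 18  [terminal]
5. n3.idx = true  [e.lim > 29]
6. n3.depth = 12  [e.lim + h.off - 36]
7. n3.cnt = 21  [e.lim * 3 - 69]
8. n7.ok = -5  [terminal]
9. n6.env = 4  [4]
10. n6.tag = 30  [30]
11. n2.lim = "wm"  ["wm"]
12. n2.live = -1  [A.env * 3 - 13]
13. n2.idx = false  [B.idx == false]
14. n2.depth = true  [A.env > 3]
15. n1.idx = true  [S.live > -2]
16. n1.depth = 8  [S.live + 9]
17. n1.cnt = 0  [S.live * 2 + 2]
18. n0.lim = "vk"  ["vk"]
19. n0.live = 24  [B.cnt + 24]
20. n0.idx = false  [B.idx == false]
21. n0.depth = false  [false]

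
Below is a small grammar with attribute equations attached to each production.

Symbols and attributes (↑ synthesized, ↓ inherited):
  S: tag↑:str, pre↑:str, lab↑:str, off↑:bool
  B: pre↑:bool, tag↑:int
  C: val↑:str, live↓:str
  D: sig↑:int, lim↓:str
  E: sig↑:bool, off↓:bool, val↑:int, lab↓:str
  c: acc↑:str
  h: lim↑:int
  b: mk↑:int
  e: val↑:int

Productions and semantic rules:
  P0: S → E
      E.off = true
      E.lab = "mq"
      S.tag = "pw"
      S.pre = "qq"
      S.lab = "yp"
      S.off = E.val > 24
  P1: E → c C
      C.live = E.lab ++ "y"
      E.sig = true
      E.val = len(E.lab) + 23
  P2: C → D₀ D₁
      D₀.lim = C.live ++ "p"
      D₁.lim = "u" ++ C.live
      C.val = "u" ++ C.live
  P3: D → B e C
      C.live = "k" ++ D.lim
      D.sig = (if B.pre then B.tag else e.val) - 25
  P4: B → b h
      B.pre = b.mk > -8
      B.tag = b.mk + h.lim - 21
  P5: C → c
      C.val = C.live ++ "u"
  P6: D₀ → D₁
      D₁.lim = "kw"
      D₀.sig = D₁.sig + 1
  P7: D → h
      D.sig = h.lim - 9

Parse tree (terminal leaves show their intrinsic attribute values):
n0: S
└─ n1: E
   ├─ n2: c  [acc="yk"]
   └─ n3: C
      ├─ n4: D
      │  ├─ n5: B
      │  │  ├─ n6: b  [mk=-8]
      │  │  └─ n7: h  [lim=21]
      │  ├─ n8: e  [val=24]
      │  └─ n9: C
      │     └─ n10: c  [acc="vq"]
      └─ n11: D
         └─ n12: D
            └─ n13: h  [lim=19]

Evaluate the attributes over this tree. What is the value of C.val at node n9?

1. n1.off = true  [true]
2. n1.lab = "mq"  ["mq"]
3. n2.acc = "yk"  [terminal]
4. n3.live = "mqy"  [E.lab ++ "y"]
5. n4.lim = "mqyp"  [C.live ++ "p"]
6. n6.mk = -8  [terminal]
7. n7.lim = 21  [terminal]
8. n5.pre = false  [b.mk > -8]
9. n5.tag = -8  [b.mk + h.lim - 21]
10. n8.val = 24  [terminal]
11. n9.live = "kmqyp"  ["k" ++ D.lim]
12. n10.acc = "vq"  [terminal]
13. n9.val = "kmqypu"  [C.live ++ "u"]
14. n4.sig = -1  [(if B.pre then B.tag else e.val) - 25]
15. n11.lim = "umqy"  ["u" ++ C.live]
16. n12.lim = "kw"  ["kw"]
17. n13.lim = 19  [terminal]
18. n12.sig = 10  [h.lim - 9]
19. n11.sig = 11  [D₁.sig + 1]
20. n3.val = "umqy"  ["u" ++ C.live]
21. n1.sig = true  [true]
22. n1.val = 25  [len(E.lab) + 23]
23. n0.tag = "pw"  ["pw"]
24. n0.pre = "qq"  ["qq"]
25. n0.lab = "yp"  ["yp"]
26. n0.off = true  [E.val > 24]

"kmqypu"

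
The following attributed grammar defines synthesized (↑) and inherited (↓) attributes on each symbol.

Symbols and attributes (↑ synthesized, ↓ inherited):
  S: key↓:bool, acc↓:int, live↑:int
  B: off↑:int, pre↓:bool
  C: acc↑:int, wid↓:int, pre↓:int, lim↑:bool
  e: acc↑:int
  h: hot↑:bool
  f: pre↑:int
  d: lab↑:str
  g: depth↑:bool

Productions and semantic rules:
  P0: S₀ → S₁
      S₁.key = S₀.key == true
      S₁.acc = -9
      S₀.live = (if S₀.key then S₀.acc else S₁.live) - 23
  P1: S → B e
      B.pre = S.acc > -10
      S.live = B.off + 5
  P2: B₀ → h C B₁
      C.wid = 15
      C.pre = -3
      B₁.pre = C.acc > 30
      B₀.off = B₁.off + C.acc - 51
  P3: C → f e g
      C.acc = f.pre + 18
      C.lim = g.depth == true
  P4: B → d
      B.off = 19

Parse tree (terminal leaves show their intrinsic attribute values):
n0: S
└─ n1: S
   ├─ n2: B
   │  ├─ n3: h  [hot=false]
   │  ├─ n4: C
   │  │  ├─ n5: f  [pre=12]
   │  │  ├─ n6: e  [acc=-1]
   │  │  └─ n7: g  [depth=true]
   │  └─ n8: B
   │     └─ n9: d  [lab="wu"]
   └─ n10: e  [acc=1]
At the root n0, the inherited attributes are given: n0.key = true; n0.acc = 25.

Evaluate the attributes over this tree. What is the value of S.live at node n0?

2

1. n0.key = true  [given at root]
2. n0.acc = 25  [given at root]
3. n1.key = true  [S₀.key == true]
4. n1.acc = -9  [-9]
5. n2.pre = true  [S.acc > -10]
6. n3.hot = false  [terminal]
7. n4.wid = 15  [15]
8. n4.pre = -3  [-3]
9. n5.pre = 12  [terminal]
10. n6.acc = -1  [terminal]
11. n7.depth = true  [terminal]
12. n4.acc = 30  [f.pre + 18]
13. n4.lim = true  [g.depth == true]
14. n8.pre = false  [C.acc > 30]
15. n9.lab = "wu"  [terminal]
16. n8.off = 19  [19]
17. n2.off = -2  [B₁.off + C.acc - 51]
18. n10.acc = 1  [terminal]
19. n1.live = 3  [B.off + 5]
20. n0.live = 2  [(if S₀.key then S₀.acc else S₁.live) - 23]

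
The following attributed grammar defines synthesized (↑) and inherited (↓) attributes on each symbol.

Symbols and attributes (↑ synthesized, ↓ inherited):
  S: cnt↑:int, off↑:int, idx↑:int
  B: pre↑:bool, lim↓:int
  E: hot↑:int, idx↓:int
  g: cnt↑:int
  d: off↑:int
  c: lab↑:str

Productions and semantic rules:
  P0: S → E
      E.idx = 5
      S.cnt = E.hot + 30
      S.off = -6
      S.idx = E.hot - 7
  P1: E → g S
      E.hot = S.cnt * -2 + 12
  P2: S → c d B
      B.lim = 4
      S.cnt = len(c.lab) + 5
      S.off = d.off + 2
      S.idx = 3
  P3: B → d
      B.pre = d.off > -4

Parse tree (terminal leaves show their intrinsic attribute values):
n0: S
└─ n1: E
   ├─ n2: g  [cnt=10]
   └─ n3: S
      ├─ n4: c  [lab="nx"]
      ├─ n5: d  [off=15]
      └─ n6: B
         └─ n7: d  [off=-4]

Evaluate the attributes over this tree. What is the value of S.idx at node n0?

-9

1. n1.idx = 5  [5]
2. n2.cnt = 10  [terminal]
3. n4.lab = "nx"  [terminal]
4. n5.off = 15  [terminal]
5. n6.lim = 4  [4]
6. n7.off = -4  [terminal]
7. n6.pre = false  [d.off > -4]
8. n3.cnt = 7  [len(c.lab) + 5]
9. n3.off = 17  [d.off + 2]
10. n3.idx = 3  [3]
11. n1.hot = -2  [S.cnt * -2 + 12]
12. n0.cnt = 28  [E.hot + 30]
13. n0.off = -6  [-6]
14. n0.idx = -9  [E.hot - 7]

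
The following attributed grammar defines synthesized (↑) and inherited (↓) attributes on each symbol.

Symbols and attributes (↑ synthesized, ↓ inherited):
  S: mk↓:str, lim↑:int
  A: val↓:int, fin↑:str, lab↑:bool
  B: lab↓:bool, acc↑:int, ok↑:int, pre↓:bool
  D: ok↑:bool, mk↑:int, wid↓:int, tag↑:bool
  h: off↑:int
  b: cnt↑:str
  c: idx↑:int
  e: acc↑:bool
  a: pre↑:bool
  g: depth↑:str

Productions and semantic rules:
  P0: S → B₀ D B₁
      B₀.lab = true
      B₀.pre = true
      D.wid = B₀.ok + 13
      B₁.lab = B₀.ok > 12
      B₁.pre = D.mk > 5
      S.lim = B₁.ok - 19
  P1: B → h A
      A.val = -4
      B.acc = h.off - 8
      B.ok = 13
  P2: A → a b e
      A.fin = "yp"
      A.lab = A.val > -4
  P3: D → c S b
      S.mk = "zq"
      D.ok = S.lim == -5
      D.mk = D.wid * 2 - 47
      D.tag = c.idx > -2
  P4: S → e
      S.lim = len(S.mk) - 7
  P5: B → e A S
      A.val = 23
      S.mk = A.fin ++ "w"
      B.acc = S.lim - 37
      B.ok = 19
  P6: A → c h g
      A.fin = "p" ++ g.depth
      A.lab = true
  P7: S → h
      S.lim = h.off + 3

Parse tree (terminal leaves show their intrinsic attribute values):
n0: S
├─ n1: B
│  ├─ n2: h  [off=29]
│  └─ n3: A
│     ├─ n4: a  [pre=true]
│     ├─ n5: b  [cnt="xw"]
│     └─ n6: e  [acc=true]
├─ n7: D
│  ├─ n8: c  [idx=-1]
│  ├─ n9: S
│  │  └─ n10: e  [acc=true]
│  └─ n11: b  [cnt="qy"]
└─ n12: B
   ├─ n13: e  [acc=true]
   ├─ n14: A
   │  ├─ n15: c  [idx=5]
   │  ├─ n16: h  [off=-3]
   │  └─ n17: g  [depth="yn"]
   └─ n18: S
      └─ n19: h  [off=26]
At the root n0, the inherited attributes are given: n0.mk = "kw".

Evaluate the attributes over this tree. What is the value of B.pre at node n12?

false

1. n0.mk = "kw"  [given at root]
2. n1.lab = true  [true]
3. n1.pre = true  [true]
4. n2.off = 29  [terminal]
5. n3.val = -4  [-4]
6. n4.pre = true  [terminal]
7. n5.cnt = "xw"  [terminal]
8. n6.acc = true  [terminal]
9. n3.fin = "yp"  ["yp"]
10. n3.lab = false  [A.val > -4]
11. n1.acc = 21  [h.off - 8]
12. n1.ok = 13  [13]
13. n7.wid = 26  [B₀.ok + 13]
14. n8.idx = -1  [terminal]
15. n9.mk = "zq"  ["zq"]
16. n10.acc = true  [terminal]
17. n9.lim = -5  [len(S.mk) - 7]
18. n11.cnt = "qy"  [terminal]
19. n7.ok = true  [S.lim == -5]
20. n7.mk = 5  [D.wid * 2 - 47]
21. n7.tag = true  [c.idx > -2]
22. n12.lab = true  [B₀.ok > 12]
23. n12.pre = false  [D.mk > 5]
24. n13.acc = true  [terminal]
25. n14.val = 23  [23]
26. n15.idx = 5  [terminal]
27. n16.off = -3  [terminal]
28. n17.depth = "yn"  [terminal]
29. n14.fin = "pyn"  ["p" ++ g.depth]
30. n14.lab = true  [true]
31. n18.mk = "pynw"  [A.fin ++ "w"]
32. n19.off = 26  [terminal]
33. n18.lim = 29  [h.off + 3]
34. n12.acc = -8  [S.lim - 37]
35. n12.ok = 19  [19]
36. n0.lim = 0  [B₁.ok - 19]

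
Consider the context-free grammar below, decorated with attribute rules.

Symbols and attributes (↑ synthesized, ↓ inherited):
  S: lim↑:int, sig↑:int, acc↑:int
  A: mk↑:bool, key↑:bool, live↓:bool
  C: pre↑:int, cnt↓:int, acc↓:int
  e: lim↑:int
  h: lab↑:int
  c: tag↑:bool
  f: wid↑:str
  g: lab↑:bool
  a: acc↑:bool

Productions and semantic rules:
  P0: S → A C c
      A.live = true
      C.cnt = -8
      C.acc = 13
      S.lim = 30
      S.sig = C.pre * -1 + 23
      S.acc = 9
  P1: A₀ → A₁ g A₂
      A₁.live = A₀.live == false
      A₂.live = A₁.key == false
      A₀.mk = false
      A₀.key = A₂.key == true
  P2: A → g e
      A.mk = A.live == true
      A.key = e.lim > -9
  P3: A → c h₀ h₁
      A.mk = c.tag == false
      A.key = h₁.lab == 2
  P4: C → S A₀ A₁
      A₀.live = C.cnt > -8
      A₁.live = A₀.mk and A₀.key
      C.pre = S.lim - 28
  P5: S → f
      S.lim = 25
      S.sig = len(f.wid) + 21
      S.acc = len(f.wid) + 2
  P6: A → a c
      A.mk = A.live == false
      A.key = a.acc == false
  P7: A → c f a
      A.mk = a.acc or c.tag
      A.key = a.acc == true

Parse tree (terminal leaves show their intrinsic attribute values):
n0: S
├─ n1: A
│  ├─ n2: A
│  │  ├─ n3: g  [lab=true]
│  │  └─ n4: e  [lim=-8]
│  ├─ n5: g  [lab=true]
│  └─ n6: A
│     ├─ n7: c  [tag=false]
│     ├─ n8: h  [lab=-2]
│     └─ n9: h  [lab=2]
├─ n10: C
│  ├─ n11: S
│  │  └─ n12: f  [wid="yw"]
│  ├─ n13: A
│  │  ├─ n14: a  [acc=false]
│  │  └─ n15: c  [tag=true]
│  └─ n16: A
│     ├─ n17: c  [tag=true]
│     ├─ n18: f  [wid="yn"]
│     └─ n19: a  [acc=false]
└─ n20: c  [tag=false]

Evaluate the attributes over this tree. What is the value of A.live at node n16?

true

1. n1.live = true  [true]
2. n2.live = false  [A₀.live == false]
3. n3.lab = true  [terminal]
4. n4.lim = -8  [terminal]
5. n2.mk = false  [A.live == true]
6. n2.key = true  [e.lim > -9]
7. n5.lab = true  [terminal]
8. n6.live = false  [A₁.key == false]
9. n7.tag = false  [terminal]
10. n8.lab = -2  [terminal]
11. n9.lab = 2  [terminal]
12. n6.mk = true  [c.tag == false]
13. n6.key = true  [h₁.lab == 2]
14. n1.mk = false  [false]
15. n1.key = true  [A₂.key == true]
16. n10.cnt = -8  [-8]
17. n10.acc = 13  [13]
18. n12.wid = "yw"  [terminal]
19. n11.lim = 25  [25]
20. n11.sig = 23  [len(f.wid) + 21]
21. n11.acc = 4  [len(f.wid) + 2]
22. n13.live = false  [C.cnt > -8]
23. n14.acc = false  [terminal]
24. n15.tag = true  [terminal]
25. n13.mk = true  [A.live == false]
26. n13.key = true  [a.acc == false]
27. n16.live = true  [A₀.mk and A₀.key]
28. n17.tag = true  [terminal]
29. n18.wid = "yn"  [terminal]
30. n19.acc = false  [terminal]
31. n16.mk = true  [a.acc or c.tag]
32. n16.key = false  [a.acc == true]
33. n10.pre = -3  [S.lim - 28]
34. n20.tag = false  [terminal]
35. n0.lim = 30  [30]
36. n0.sig = 26  [C.pre * -1 + 23]
37. n0.acc = 9  [9]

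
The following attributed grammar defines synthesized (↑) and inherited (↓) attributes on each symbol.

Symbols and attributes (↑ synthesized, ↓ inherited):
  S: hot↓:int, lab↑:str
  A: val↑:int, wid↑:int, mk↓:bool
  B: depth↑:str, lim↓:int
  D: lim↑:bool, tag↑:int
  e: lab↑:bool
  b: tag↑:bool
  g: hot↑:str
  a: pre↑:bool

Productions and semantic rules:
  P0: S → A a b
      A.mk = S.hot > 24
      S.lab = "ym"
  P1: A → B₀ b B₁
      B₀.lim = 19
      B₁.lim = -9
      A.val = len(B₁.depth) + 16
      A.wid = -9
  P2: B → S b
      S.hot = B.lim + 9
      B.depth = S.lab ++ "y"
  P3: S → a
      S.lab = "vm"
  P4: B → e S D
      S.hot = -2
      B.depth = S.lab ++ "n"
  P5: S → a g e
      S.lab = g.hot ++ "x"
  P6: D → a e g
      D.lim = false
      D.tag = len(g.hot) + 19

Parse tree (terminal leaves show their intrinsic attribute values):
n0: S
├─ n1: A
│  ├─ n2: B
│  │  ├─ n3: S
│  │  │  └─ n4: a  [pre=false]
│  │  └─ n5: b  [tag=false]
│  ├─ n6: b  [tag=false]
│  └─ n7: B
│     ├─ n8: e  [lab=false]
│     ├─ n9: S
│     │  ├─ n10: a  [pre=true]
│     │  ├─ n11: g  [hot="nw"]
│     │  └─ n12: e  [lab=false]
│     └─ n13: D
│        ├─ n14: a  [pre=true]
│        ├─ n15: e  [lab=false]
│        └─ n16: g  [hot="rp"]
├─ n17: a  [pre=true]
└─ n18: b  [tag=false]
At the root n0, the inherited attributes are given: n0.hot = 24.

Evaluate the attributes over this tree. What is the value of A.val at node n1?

20

1. n0.hot = 24  [given at root]
2. n1.mk = false  [S.hot > 24]
3. n2.lim = 19  [19]
4. n3.hot = 28  [B.lim + 9]
5. n4.pre = false  [terminal]
6. n3.lab = "vm"  ["vm"]
7. n5.tag = false  [terminal]
8. n2.depth = "vmy"  [S.lab ++ "y"]
9. n6.tag = false  [terminal]
10. n7.lim = -9  [-9]
11. n8.lab = false  [terminal]
12. n9.hot = -2  [-2]
13. n10.pre = true  [terminal]
14. n11.hot = "nw"  [terminal]
15. n12.lab = false  [terminal]
16. n9.lab = "nwx"  [g.hot ++ "x"]
17. n14.pre = true  [terminal]
18. n15.lab = false  [terminal]
19. n16.hot = "rp"  [terminal]
20. n13.lim = false  [false]
21. n13.tag = 21  [len(g.hot) + 19]
22. n7.depth = "nwxn"  [S.lab ++ "n"]
23. n1.val = 20  [len(B₁.depth) + 16]
24. n1.wid = -9  [-9]
25. n17.pre = true  [terminal]
26. n18.tag = false  [terminal]
27. n0.lab = "ym"  ["ym"]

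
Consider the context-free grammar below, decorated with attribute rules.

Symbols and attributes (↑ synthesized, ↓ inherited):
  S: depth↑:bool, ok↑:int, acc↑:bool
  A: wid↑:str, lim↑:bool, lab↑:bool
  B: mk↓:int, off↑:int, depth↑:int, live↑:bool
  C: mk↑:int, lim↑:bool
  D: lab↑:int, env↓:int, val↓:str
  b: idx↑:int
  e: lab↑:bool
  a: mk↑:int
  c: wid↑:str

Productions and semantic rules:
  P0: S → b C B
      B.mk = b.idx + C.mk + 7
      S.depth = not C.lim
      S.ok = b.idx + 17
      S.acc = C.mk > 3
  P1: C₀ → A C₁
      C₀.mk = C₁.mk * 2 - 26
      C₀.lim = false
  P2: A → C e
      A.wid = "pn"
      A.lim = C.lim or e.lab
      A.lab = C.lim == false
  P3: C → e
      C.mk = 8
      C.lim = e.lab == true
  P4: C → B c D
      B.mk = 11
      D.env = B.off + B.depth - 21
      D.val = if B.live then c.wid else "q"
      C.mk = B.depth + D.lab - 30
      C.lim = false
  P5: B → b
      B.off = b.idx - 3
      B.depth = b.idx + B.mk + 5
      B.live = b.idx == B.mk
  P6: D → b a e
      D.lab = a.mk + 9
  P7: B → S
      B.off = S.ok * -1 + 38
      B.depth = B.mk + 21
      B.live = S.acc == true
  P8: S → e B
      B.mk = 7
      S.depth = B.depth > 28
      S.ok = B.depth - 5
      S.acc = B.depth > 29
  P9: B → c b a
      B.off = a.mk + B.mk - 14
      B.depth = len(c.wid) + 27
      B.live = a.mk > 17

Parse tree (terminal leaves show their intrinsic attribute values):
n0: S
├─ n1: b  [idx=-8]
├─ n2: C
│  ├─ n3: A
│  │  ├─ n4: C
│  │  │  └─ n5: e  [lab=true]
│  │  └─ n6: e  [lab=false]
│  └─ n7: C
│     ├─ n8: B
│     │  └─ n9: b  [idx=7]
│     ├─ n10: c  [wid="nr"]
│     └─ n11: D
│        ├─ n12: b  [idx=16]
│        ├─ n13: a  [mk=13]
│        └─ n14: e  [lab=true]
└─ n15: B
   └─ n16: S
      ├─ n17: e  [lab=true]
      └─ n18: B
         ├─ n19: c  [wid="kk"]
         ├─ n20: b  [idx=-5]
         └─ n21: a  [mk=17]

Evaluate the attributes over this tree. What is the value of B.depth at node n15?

1. n1.idx = -8  [terminal]
2. n5.lab = true  [terminal]
3. n4.mk = 8  [8]
4. n4.lim = true  [e.lab == true]
5. n6.lab = false  [terminal]
6. n3.wid = "pn"  ["pn"]
7. n3.lim = true  [C.lim or e.lab]
8. n3.lab = false  [C.lim == false]
9. n8.mk = 11  [11]
10. n9.idx = 7  [terminal]
11. n8.off = 4  [b.idx - 3]
12. n8.depth = 23  [b.idx + B.mk + 5]
13. n8.live = false  [b.idx == B.mk]
14. n10.wid = "nr"  [terminal]
15. n11.env = 6  [B.off + B.depth - 21]
16. n11.val = "q"  [if B.live then c.wid else "q"]
17. n12.idx = 16  [terminal]
18. n13.mk = 13  [terminal]
19. n14.lab = true  [terminal]
20. n11.lab = 22  [a.mk + 9]
21. n7.mk = 15  [B.depth + D.lab - 30]
22. n7.lim = false  [false]
23. n2.mk = 4  [C₁.mk * 2 - 26]
24. n2.lim = false  [false]
25. n15.mk = 3  [b.idx + C.mk + 7]
26. n17.lab = true  [terminal]
27. n18.mk = 7  [7]
28. n19.wid = "kk"  [terminal]
29. n20.idx = -5  [terminal]
30. n21.mk = 17  [terminal]
31. n18.off = 10  [a.mk + B.mk - 14]
32. n18.depth = 29  [len(c.wid) + 27]
33. n18.live = false  [a.mk > 17]
34. n16.depth = true  [B.depth > 28]
35. n16.ok = 24  [B.depth - 5]
36. n16.acc = false  [B.depth > 29]
37. n15.off = 14  [S.ok * -1 + 38]
38. n15.depth = 24  [B.mk + 21]
39. n15.live = false  [S.acc == true]
40. n0.depth = true  [not C.lim]
41. n0.ok = 9  [b.idx + 17]
42. n0.acc = true  [C.mk > 3]

24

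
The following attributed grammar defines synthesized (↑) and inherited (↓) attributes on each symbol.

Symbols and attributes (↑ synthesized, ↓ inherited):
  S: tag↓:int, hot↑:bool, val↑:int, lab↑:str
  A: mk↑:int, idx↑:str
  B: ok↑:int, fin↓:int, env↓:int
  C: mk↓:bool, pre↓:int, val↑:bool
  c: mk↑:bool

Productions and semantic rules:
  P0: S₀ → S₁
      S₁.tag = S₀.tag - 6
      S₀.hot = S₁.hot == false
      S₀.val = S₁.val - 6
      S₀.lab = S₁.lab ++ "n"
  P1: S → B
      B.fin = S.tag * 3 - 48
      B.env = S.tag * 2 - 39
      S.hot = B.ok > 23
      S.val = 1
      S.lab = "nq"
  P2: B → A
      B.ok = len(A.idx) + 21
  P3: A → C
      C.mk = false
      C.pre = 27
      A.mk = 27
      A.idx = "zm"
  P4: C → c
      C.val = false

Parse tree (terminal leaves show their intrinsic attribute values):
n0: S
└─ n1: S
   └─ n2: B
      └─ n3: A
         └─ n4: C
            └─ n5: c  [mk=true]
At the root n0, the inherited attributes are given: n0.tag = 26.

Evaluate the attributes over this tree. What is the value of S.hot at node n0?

true

1. n0.tag = 26  [given at root]
2. n1.tag = 20  [S₀.tag - 6]
3. n2.fin = 12  [S.tag * 3 - 48]
4. n2.env = 1  [S.tag * 2 - 39]
5. n4.mk = false  [false]
6. n4.pre = 27  [27]
7. n5.mk = true  [terminal]
8. n4.val = false  [false]
9. n3.mk = 27  [27]
10. n3.idx = "zm"  ["zm"]
11. n2.ok = 23  [len(A.idx) + 21]
12. n1.hot = false  [B.ok > 23]
13. n1.val = 1  [1]
14. n1.lab = "nq"  ["nq"]
15. n0.hot = true  [S₁.hot == false]
16. n0.val = -5  [S₁.val - 6]
17. n0.lab = "nqn"  [S₁.lab ++ "n"]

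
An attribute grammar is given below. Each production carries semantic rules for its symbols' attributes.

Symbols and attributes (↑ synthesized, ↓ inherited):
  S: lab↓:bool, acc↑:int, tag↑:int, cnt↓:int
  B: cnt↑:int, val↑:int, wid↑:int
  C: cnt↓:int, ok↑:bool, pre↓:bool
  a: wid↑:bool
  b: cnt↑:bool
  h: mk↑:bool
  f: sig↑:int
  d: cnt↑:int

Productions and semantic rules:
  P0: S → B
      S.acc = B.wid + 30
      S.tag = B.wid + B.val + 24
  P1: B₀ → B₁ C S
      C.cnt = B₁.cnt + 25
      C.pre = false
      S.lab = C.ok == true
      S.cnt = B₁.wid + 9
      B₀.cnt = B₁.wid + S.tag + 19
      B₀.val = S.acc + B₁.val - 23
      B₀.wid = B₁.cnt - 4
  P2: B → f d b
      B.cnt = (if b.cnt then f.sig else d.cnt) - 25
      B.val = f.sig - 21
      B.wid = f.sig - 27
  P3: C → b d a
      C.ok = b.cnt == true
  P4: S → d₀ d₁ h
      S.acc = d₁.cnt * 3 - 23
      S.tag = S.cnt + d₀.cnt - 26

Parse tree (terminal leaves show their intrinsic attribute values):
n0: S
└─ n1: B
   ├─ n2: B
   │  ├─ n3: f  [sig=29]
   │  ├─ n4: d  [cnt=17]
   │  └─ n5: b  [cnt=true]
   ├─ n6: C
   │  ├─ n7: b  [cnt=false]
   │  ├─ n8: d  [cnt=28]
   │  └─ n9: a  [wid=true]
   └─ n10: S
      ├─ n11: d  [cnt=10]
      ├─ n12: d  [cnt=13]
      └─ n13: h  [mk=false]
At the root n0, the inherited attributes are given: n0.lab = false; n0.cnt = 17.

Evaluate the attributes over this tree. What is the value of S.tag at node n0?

1. n0.lab = false  [given at root]
2. n0.cnt = 17  [given at root]
3. n3.sig = 29  [terminal]
4. n4.cnt = 17  [terminal]
5. n5.cnt = true  [terminal]
6. n2.cnt = 4  [(if b.cnt then f.sig else d.cnt) - 25]
7. n2.val = 8  [f.sig - 21]
8. n2.wid = 2  [f.sig - 27]
9. n6.cnt = 29  [B₁.cnt + 25]
10. n6.pre = false  [false]
11. n7.cnt = false  [terminal]
12. n8.cnt = 28  [terminal]
13. n9.wid = true  [terminal]
14. n6.ok = false  [b.cnt == true]
15. n10.lab = false  [C.ok == true]
16. n10.cnt = 11  [B₁.wid + 9]
17. n11.cnt = 10  [terminal]
18. n12.cnt = 13  [terminal]
19. n13.mk = false  [terminal]
20. n10.acc = 16  [d₁.cnt * 3 - 23]
21. n10.tag = -5  [S.cnt + d₀.cnt - 26]
22. n1.cnt = 16  [B₁.wid + S.tag + 19]
23. n1.val = 1  [S.acc + B₁.val - 23]
24. n1.wid = 0  [B₁.cnt - 4]
25. n0.acc = 30  [B.wid + 30]
26. n0.tag = 25  [B.wid + B.val + 24]

25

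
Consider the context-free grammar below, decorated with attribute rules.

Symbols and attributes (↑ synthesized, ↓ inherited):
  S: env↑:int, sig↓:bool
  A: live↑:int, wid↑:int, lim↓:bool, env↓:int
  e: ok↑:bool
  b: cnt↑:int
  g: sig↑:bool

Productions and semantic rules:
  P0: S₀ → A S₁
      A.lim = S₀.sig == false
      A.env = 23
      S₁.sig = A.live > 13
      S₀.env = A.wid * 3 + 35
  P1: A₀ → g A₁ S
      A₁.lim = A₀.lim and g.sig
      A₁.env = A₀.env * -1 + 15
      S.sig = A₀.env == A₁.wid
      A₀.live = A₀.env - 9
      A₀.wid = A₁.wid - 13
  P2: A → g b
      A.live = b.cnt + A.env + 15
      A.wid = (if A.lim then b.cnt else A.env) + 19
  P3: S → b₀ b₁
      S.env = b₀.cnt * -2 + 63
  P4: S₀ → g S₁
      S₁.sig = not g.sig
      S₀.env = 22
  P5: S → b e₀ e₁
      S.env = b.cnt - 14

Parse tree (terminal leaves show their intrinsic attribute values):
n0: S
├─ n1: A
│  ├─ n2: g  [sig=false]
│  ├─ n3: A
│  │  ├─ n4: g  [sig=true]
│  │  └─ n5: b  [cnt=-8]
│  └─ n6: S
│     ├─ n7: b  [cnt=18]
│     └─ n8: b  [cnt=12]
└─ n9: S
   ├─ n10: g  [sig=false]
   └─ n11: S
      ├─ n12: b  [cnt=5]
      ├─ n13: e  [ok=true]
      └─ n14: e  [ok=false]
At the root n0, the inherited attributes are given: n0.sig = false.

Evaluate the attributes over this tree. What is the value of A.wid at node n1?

-2

1. n0.sig = false  [given at root]
2. n1.lim = true  [S₀.sig == false]
3. n1.env = 23  [23]
4. n2.sig = false  [terminal]
5. n3.lim = false  [A₀.lim and g.sig]
6. n3.env = -8  [A₀.env * -1 + 15]
7. n4.sig = true  [terminal]
8. n5.cnt = -8  [terminal]
9. n3.live = -1  [b.cnt + A.env + 15]
10. n3.wid = 11  [(if A.lim then b.cnt else A.env) + 19]
11. n6.sig = false  [A₀.env == A₁.wid]
12. n7.cnt = 18  [terminal]
13. n8.cnt = 12  [terminal]
14. n6.env = 27  [b₀.cnt * -2 + 63]
15. n1.live = 14  [A₀.env - 9]
16. n1.wid = -2  [A₁.wid - 13]
17. n9.sig = true  [A.live > 13]
18. n10.sig = false  [terminal]
19. n11.sig = true  [not g.sig]
20. n12.cnt = 5  [terminal]
21. n13.ok = true  [terminal]
22. n14.ok = false  [terminal]
23. n11.env = -9  [b.cnt - 14]
24. n9.env = 22  [22]
25. n0.env = 29  [A.wid * 3 + 35]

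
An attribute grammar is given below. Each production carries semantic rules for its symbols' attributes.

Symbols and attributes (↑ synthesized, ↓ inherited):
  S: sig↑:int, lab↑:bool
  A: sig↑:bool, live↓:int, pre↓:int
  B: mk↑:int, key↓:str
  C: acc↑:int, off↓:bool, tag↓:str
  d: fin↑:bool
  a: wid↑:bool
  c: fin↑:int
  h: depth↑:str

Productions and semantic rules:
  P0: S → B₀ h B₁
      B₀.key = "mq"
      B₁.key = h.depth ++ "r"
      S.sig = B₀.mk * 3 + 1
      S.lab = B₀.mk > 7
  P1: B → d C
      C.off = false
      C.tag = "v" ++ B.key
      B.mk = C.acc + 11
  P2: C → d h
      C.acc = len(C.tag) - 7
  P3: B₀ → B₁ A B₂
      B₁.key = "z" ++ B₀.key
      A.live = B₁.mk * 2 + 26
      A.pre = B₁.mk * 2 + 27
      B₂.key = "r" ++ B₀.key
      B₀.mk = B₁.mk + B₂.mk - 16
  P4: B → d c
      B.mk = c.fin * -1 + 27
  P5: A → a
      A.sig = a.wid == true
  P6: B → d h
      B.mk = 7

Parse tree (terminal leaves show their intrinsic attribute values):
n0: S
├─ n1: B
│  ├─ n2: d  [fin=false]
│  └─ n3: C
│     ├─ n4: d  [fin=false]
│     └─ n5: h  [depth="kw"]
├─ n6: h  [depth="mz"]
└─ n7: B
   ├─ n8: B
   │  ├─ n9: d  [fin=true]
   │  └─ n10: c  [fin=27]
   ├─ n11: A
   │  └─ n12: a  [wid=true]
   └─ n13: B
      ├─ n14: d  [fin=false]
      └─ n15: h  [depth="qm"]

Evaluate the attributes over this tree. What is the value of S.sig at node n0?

1. n1.key = "mq"  ["mq"]
2. n2.fin = false  [terminal]
3. n3.off = false  [false]
4. n3.tag = "vmq"  ["v" ++ B.key]
5. n4.fin = false  [terminal]
6. n5.depth = "kw"  [terminal]
7. n3.acc = -4  [len(C.tag) - 7]
8. n1.mk = 7  [C.acc + 11]
9. n6.depth = "mz"  [terminal]
10. n7.key = "mzr"  [h.depth ++ "r"]
11. n8.key = "zmzr"  ["z" ++ B₀.key]
12. n9.fin = true  [terminal]
13. n10.fin = 27  [terminal]
14. n8.mk = 0  [c.fin * -1 + 27]
15. n11.live = 26  [B₁.mk * 2 + 26]
16. n11.pre = 27  [B₁.mk * 2 + 27]
17. n12.wid = true  [terminal]
18. n11.sig = true  [a.wid == true]
19. n13.key = "rmzr"  ["r" ++ B₀.key]
20. n14.fin = false  [terminal]
21. n15.depth = "qm"  [terminal]
22. n13.mk = 7  [7]
23. n7.mk = -9  [B₁.mk + B₂.mk - 16]
24. n0.sig = 22  [B₀.mk * 3 + 1]
25. n0.lab = false  [B₀.mk > 7]

22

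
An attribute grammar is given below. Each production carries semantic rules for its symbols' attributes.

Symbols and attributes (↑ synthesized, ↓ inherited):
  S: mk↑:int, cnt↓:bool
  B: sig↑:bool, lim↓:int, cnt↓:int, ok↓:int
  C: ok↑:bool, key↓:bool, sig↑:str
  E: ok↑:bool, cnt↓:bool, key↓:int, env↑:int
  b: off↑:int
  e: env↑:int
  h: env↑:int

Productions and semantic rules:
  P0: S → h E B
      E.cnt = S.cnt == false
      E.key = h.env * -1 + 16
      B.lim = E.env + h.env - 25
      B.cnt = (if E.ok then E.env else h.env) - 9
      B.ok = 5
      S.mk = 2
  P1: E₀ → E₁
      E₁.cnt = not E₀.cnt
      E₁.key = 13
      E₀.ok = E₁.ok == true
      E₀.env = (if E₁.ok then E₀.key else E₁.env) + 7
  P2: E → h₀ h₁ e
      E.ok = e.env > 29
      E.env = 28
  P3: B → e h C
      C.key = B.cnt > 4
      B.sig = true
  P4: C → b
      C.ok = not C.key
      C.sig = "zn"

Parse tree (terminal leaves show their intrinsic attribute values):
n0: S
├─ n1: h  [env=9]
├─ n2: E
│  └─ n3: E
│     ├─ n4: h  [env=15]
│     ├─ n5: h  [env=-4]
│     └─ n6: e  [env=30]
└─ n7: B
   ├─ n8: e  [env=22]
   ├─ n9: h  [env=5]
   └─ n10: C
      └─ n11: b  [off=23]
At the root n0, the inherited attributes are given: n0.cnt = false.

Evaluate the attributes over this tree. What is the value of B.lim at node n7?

1. n0.cnt = false  [given at root]
2. n1.env = 9  [terminal]
3. n2.cnt = true  [S.cnt == false]
4. n2.key = 7  [h.env * -1 + 16]
5. n3.cnt = false  [not E₀.cnt]
6. n3.key = 13  [13]
7. n4.env = 15  [terminal]
8. n5.env = -4  [terminal]
9. n6.env = 30  [terminal]
10. n3.ok = true  [e.env > 29]
11. n3.env = 28  [28]
12. n2.ok = true  [E₁.ok == true]
13. n2.env = 14  [(if E₁.ok then E₀.key else E₁.env) + 7]
14. n7.lim = -2  [E.env + h.env - 25]
15. n7.cnt = 5  [(if E.ok then E.env else h.env) - 9]
16. n7.ok = 5  [5]
17. n8.env = 22  [terminal]
18. n9.env = 5  [terminal]
19. n10.key = true  [B.cnt > 4]
20. n11.off = 23  [terminal]
21. n10.ok = false  [not C.key]
22. n10.sig = "zn"  ["zn"]
23. n7.sig = true  [true]
24. n0.mk = 2  [2]

-2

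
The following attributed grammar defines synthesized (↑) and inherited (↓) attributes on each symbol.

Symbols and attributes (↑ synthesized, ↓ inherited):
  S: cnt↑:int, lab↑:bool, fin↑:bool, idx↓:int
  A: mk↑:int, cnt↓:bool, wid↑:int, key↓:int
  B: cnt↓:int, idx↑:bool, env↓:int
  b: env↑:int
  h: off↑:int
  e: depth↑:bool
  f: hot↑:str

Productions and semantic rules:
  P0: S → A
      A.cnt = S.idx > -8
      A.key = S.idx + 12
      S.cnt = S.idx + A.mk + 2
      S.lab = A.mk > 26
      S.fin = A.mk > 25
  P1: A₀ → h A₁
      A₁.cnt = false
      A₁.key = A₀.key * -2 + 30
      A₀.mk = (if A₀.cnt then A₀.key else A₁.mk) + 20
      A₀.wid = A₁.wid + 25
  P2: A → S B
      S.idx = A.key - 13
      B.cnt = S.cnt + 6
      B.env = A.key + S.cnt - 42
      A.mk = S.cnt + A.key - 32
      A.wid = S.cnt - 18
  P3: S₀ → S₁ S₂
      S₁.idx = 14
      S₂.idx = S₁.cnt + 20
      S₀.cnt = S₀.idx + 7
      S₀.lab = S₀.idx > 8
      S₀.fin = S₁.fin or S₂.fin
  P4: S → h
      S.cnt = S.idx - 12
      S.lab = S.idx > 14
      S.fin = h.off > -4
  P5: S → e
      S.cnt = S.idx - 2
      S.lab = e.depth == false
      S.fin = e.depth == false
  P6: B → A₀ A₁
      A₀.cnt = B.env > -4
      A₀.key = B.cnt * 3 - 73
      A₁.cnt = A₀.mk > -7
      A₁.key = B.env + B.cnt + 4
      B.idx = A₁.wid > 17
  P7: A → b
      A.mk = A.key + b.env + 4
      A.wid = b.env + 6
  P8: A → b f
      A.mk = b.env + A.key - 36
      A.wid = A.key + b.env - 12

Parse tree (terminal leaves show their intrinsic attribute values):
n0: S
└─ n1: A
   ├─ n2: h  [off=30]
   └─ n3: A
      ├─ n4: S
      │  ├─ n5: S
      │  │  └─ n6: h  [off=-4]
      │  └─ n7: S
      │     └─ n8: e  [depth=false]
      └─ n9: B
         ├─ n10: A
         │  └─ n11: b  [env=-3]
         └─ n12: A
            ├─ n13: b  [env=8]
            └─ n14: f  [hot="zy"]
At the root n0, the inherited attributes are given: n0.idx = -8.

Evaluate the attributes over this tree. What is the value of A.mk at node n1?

1. n0.idx = -8  [given at root]
2. n1.cnt = false  [S.idx > -8]
3. n1.key = 4  [S.idx + 12]
4. n2.off = 30  [terminal]
5. n3.cnt = false  [false]
6. n3.key = 22  [A₀.key * -2 + 30]
7. n4.idx = 9  [A.key - 13]
8. n5.idx = 14  [14]
9. n6.off = -4  [terminal]
10. n5.cnt = 2  [S.idx - 12]
11. n5.lab = false  [S.idx > 14]
12. n5.fin = false  [h.off > -4]
13. n7.idx = 22  [S₁.cnt + 20]
14. n8.depth = false  [terminal]
15. n7.cnt = 20  [S.idx - 2]
16. n7.lab = true  [e.depth == false]
17. n7.fin = true  [e.depth == false]
18. n4.cnt = 16  [S₀.idx + 7]
19. n4.lab = true  [S₀.idx > 8]
20. n4.fin = true  [S₁.fin or S₂.fin]
21. n9.cnt = 22  [S.cnt + 6]
22. n9.env = -4  [A.key + S.cnt - 42]
23. n10.cnt = false  [B.env > -4]
24. n10.key = -7  [B.cnt * 3 - 73]
25. n11.env = -3  [terminal]
26. n10.mk = -6  [A.key + b.env + 4]
27. n10.wid = 3  [b.env + 6]
28. n12.cnt = true  [A₀.mk > -7]
29. n12.key = 22  [B.env + B.cnt + 4]
30. n13.env = 8  [terminal]
31. n14.hot = "zy"  [terminal]
32. n12.mk = -6  [b.env + A.key - 36]
33. n12.wid = 18  [A.key + b.env - 12]
34. n9.idx = true  [A₁.wid > 17]
35. n3.mk = 6  [S.cnt + A.key - 32]
36. n3.wid = -2  [S.cnt - 18]
37. n1.mk = 26  [(if A₀.cnt then A₀.key else A₁.mk) + 20]
38. n1.wid = 23  [A₁.wid + 25]
39. n0.cnt = 20  [S.idx + A.mk + 2]
40. n0.lab = false  [A.mk > 26]
41. n0.fin = true  [A.mk > 25]

26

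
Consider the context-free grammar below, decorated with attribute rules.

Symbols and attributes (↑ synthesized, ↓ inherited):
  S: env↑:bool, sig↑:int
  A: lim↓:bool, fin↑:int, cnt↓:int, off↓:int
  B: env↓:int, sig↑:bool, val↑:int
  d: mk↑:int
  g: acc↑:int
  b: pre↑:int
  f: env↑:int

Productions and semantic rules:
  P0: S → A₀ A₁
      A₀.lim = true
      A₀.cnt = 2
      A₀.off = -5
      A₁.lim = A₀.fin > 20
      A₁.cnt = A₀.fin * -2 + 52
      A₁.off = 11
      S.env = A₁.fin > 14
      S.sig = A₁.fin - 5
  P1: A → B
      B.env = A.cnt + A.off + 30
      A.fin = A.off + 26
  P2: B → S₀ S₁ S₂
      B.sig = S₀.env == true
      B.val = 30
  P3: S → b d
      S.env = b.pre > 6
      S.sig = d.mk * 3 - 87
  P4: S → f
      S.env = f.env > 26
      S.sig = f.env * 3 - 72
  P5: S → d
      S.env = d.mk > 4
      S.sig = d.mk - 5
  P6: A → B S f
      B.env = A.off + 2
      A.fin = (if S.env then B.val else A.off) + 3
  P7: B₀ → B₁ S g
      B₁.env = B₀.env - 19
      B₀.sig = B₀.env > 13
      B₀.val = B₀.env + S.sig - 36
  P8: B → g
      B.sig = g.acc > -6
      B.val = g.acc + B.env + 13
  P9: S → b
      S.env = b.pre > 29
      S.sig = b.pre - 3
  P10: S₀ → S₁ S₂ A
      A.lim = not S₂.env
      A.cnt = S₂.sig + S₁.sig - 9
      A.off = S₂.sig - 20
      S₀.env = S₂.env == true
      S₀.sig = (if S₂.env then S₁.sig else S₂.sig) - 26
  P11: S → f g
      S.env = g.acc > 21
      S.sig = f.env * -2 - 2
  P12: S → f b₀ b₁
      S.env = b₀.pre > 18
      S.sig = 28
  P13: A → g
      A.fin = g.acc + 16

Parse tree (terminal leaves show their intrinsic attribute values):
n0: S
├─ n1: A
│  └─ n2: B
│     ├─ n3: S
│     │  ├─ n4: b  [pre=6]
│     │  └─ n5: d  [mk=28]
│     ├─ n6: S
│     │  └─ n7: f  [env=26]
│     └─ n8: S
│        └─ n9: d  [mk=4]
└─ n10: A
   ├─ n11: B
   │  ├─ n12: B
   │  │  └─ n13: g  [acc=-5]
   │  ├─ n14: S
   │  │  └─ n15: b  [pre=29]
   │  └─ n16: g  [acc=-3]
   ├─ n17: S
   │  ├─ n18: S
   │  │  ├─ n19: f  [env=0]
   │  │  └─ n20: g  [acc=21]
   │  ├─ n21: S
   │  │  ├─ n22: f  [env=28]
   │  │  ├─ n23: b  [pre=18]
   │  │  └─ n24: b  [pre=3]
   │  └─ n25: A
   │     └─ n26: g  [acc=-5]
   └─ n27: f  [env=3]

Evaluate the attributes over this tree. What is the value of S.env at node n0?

1. n1.lim = true  [true]
2. n1.cnt = 2  [2]
3. n1.off = -5  [-5]
4. n2.env = 27  [A.cnt + A.off + 30]
5. n4.pre = 6  [terminal]
6. n5.mk = 28  [terminal]
7. n3.env = false  [b.pre > 6]
8. n3.sig = -3  [d.mk * 3 - 87]
9. n7.env = 26  [terminal]
10. n6.env = false  [f.env > 26]
11. n6.sig = 6  [f.env * 3 - 72]
12. n9.mk = 4  [terminal]
13. n8.env = false  [d.mk > 4]
14. n8.sig = -1  [d.mk - 5]
15. n2.sig = false  [S₀.env == true]
16. n2.val = 30  [30]
17. n1.fin = 21  [A.off + 26]
18. n10.lim = true  [A₀.fin > 20]
19. n10.cnt = 10  [A₀.fin * -2 + 52]
20. n10.off = 11  [11]
21. n11.env = 13  [A.off + 2]
22. n12.env = -6  [B₀.env - 19]
23. n13.acc = -5  [terminal]
24. n12.sig = true  [g.acc > -6]
25. n12.val = 2  [g.acc + B.env + 13]
26. n15.pre = 29  [terminal]
27. n14.env = false  [b.pre > 29]
28. n14.sig = 26  [b.pre - 3]
29. n16.acc = -3  [terminal]
30. n11.sig = false  [B₀.env > 13]
31. n11.val = 3  [B₀.env + S.sig - 36]
32. n19.env = 0  [terminal]
33. n20.acc = 21  [terminal]
34. n18.env = false  [g.acc > 21]
35. n18.sig = -2  [f.env * -2 - 2]
36. n22.env = 28  [terminal]
37. n23.pre = 18  [terminal]
38. n24.pre = 3  [terminal]
39. n21.env = false  [b₀.pre > 18]
40. n21.sig = 28  [28]
41. n25.lim = true  [not S₂.env]
42. n25.cnt = 17  [S₂.sig + S₁.sig - 9]
43. n25.off = 8  [S₂.sig - 20]
44. n26.acc = -5  [terminal]
45. n25.fin = 11  [g.acc + 16]
46. n17.env = false  [S₂.env == true]
47. n17.sig = 2  [(if S₂.env then S₁.sig else S₂.sig) - 26]
48. n27.env = 3  [terminal]
49. n10.fin = 14  [(if S.env then B.val else A.off) + 3]
50. n0.env = false  [A₁.fin > 14]
51. n0.sig = 9  [A₁.fin - 5]

false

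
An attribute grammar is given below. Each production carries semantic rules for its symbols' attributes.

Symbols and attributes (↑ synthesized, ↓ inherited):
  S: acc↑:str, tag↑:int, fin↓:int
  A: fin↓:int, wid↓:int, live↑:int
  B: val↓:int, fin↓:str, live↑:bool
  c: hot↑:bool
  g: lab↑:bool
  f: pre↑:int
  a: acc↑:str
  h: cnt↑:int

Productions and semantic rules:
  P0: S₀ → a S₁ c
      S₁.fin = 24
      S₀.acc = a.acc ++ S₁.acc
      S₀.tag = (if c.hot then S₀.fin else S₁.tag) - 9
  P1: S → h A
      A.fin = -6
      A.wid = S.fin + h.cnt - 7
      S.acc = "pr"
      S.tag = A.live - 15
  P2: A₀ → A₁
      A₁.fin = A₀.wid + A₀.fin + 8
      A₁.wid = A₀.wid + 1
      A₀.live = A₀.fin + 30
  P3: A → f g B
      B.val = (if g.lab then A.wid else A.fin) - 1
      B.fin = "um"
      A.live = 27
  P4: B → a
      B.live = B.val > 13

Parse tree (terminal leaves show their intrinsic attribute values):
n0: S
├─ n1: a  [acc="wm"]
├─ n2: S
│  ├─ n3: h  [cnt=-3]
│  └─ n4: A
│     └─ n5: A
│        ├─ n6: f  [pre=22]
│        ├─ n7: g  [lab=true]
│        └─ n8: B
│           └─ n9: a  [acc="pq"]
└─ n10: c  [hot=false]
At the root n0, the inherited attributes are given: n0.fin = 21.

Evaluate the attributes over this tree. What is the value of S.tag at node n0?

1. n0.fin = 21  [given at root]
2. n1.acc = "wm"  [terminal]
3. n2.fin = 24  [24]
4. n3.cnt = -3  [terminal]
5. n4.fin = -6  [-6]
6. n4.wid = 14  [S.fin + h.cnt - 7]
7. n5.fin = 16  [A₀.wid + A₀.fin + 8]
8. n5.wid = 15  [A₀.wid + 1]
9. n6.pre = 22  [terminal]
10. n7.lab = true  [terminal]
11. n8.val = 14  [(if g.lab then A.wid else A.fin) - 1]
12. n8.fin = "um"  ["um"]
13. n9.acc = "pq"  [terminal]
14. n8.live = true  [B.val > 13]
15. n5.live = 27  [27]
16. n4.live = 24  [A₀.fin + 30]
17. n2.acc = "pr"  ["pr"]
18. n2.tag = 9  [A.live - 15]
19. n10.hot = false  [terminal]
20. n0.acc = "wmpr"  [a.acc ++ S₁.acc]
21. n0.tag = 0  [(if c.hot then S₀.fin else S₁.tag) - 9]

0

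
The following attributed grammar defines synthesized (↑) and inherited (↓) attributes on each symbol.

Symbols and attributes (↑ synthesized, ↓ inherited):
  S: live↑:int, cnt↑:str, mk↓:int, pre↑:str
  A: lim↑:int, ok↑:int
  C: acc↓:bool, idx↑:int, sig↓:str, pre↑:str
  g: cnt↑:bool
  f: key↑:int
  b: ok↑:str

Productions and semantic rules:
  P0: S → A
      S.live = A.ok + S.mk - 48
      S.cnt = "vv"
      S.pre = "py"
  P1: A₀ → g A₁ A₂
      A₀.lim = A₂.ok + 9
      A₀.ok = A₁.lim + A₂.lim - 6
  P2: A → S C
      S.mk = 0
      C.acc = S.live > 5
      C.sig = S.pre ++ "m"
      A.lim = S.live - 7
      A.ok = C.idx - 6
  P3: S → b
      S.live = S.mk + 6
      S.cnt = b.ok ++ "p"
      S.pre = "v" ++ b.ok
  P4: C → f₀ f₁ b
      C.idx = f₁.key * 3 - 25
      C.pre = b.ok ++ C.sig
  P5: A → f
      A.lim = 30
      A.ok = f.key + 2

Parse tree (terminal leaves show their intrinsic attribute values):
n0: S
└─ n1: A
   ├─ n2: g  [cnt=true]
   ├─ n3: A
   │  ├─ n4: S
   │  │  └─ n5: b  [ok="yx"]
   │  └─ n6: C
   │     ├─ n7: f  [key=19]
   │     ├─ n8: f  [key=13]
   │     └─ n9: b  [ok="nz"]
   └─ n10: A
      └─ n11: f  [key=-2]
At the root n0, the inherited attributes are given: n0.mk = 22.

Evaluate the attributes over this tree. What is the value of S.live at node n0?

1. n0.mk = 22  [given at root]
2. n2.cnt = true  [terminal]
3. n4.mk = 0  [0]
4. n5.ok = "yx"  [terminal]
5. n4.live = 6  [S.mk + 6]
6. n4.cnt = "yxp"  [b.ok ++ "p"]
7. n4.pre = "vyx"  ["v" ++ b.ok]
8. n6.acc = true  [S.live > 5]
9. n6.sig = "vyxm"  [S.pre ++ "m"]
10. n7.key = 19  [terminal]
11. n8.key = 13  [terminal]
12. n9.ok = "nz"  [terminal]
13. n6.idx = 14  [f₁.key * 3 - 25]
14. n6.pre = "nzvyxm"  [b.ok ++ C.sig]
15. n3.lim = -1  [S.live - 7]
16. n3.ok = 8  [C.idx - 6]
17. n11.key = -2  [terminal]
18. n10.lim = 30  [30]
19. n10.ok = 0  [f.key + 2]
20. n1.lim = 9  [A₂.ok + 9]
21. n1.ok = 23  [A₁.lim + A₂.lim - 6]
22. n0.live = -3  [A.ok + S.mk - 48]
23. n0.cnt = "vv"  ["vv"]
24. n0.pre = "py"  ["py"]

-3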